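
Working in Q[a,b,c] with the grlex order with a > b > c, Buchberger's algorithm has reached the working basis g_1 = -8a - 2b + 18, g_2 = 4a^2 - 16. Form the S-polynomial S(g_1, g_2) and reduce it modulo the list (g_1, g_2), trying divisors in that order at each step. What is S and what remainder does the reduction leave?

lcm(LM(g_1), LM(g_2)) = a^2.
S = (lcm/LT(g_1))·g_1 − (lcm/LT(g_2))·g_2 = 1/4ab - 9/4a + 4.
Reduce S modulo (g_1, g_2) in that order:
  leading term ab: subtract (-1/32b)·g_1 from 1/4ab - 9/4a + 4 → -1/16b^2 - 9/4a + 9/16b + 4
  leading term b^2: no divisor's leading term divides it; move -1/16b^2 to the remainder.
  leading term a: subtract (9/32)·g_1 from -9/4a + 9/16b + 4 → 9/8b - 17/16
  leading term b: no divisor's leading term divides it; move 9/8b to the remainder.
  leading term 1: no divisor's leading term divides it; move -17/16 to the remainder.
The remainder -1/16b^2 + 9/8b - 17/16 is nonzero, so it would be added as the next basis element.
An S-polynomial is built so that the two leading terms cancel; whether anything survives reduction is exactly the Gröbner-basis criterion.

S(g_1, g_2) = 1/4ab - 9/4a + 4; remainder on division = -1/16b^2 + 9/8b - 17/16.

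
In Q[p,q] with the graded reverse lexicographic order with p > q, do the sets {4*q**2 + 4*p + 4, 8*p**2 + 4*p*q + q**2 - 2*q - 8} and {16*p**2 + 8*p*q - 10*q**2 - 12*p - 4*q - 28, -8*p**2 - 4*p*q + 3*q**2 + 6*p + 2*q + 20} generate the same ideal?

No, the ideals differ.

Since reduced Gröbner bases are canonical representatives of ideals under a given ordering, it suffices to compute and compare them.
Buchberger on the first generating set:
f_1 = 4*q**2 + 4*p + 4, LT = q**2.
f_2 = 8*p**2 + 4*p*q + q**2 - 2*q - 8, LT = p**2.

The S-polynomials (S(f_1,f_2)) all reduce to 0 modulo the current basis, so we have a Gröbner basis.
Inter-reduce: drop elements whose leading term is divisible by another's, tail-reduce, and make monic.
Reduced Gröbner basis: {p**2 + 1/2*p*q - 1/8*p - 1/4*q - 9/8, q**2 + p + 1}.

Buchberger on the second generating set:
h_1 = 16*p**2 + 8*p*q - 10*q**2 - 12*p - 4*q - 28, LT = p**2.
h_2 = -8*p**2 - 4*p*q + 3*q**2 + 6*p + 2*q + 20, LT = p**2.

S(h_1,h_2): lcm = p**2. S = -1/4*q**2 + 3/4.
  leading term q**2: no divisor's leading term divides it; move -1/4*q**2 to the remainder.
  leading term 1: no divisor's leading term divides it; move 3/4 to the remainder.
  remainder -1/4*q**2 + 3/4 ≠ 0; add k_3 = -1/4*q**2 + 3/4 to the basis.

The other S-polynomials (S(h_1,k_3), S(h_2,k_3)) all reduce to 0 modulo the current basis, so we have a Gröbner basis.
Inter-reduce: drop elements whose leading term is divisible by another's, tail-reduce, and make monic.
Reduced Gröbner basis: {p**2 + 1/2*p*q - 3/4*p - 1/4*q - 29/8, q**2 - 3}.

The bases are distinct; the ideals are different.
The choice of monomial ordering does not affect the verdict — as long as both bases are computed under the same ordering, their equality decides ideal equality.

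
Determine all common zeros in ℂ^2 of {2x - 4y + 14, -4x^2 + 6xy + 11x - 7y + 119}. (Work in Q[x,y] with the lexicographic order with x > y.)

Compute a lex Gröbner basis by Buchberger's algorithm.
f_1 = 2x - 4y + 14, LT = x.
f_2 = -4x^2 + 6xy + 11x - 7y + 119, LT = x^2.

S(f_1,f_2): lcm = x^2. S = -1/2xy + 39/4x - 7/4y + 119/4.
  leading term xy: subtract (-1/4y)·f_1 from -1/2xy + 39/4x - 7/4y + 119/4 → 39/4x - y^2 + 7/4y + 119/4
  leading term x: subtract (39/8)·f_1 from 39/4x - y^2 + 7/4y + 119/4 → -y^2 + 85/4y - 77/2
  leading term y^2: no divisor's leading term divides it; move -y^2 to the remainder.
  leading term y: no divisor's leading term divides it; move 85/4y to the remainder.
  leading term 1: no divisor's leading term divides it; move -77/2 to the remainder.
  remainder -y^2 + 85/4y - 77/2 ≠ 0; add h_3 = -y^2 + 85/4y - 77/2 to the basis.

The other S-polynomials (S(f_1,h_3), S(f_2,h_3)) all reduce to 0 modulo the current basis, so we have a Gröbner basis.
Inter-reduce: drop elements whose leading term is divisible by another's, tail-reduce, and make monic.
Reduced Gröbner basis: {x - 2y + 7, y^2 - 85/4y + 77/2}.

A lex Gröbner basis eliminates variables successively. Here y^2 - 85/4y + 77/2 depends only on y, with roots {2, 77/4}; lifting each root through the earlier basis elements recovers the full solutions.
  y = 2: the earlier basis element becomes x + 3 = 0, giving x = -3 — point (-3, 2).
  y = 77/4: the earlier basis element becomes x - 63/2 = 0, giving x = 63/2 — point (63/2, 77/4).
Zero-dimensionality of the ideal guarantees finitely many solutions over ℂ.

{(-3, 2), (63/2, 77/4)}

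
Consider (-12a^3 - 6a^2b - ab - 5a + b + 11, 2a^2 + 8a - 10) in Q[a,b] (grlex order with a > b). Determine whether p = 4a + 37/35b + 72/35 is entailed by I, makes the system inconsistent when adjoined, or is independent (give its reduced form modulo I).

Adjoining 4a + 37/35b + 72/35 makes the ideal the whole ring: the system is inconsistent.

First compute the reduced Gröbner basis of I by Buchberger's algorithm.
f_1 = -12a^3 - 6a^2b - ab - 5a + b + 11, LT = a^3.
f_2 = 2a^2 + 8a - 10, LT = a^2.

S(f_1,f_2): lcm = a^3. S = 1/2a^2b - 4a^2 + 1/12ab + 65/12a - 1/12b - 11/12.
  leading term a^2b: subtract (1/4b)·f_2 from 1/2a^2b - 4a^2 + 1/12ab + 65/12a - 1/12b - 11/12 → -4a^2 - 23/12ab + 65/12a + 29/12b - 11/12
  leading term a^2: subtract (-2)·f_2 from -4a^2 - 23/12ab + 65/12a + 29/12b - 11/12 → -23/12ab + 257/12a + 29/12b - 251/12
  leading term ab: no divisor's leading term divides it; move -23/12ab to the remainder.
  leading term a: no divisor's leading term divides it; move 257/12a to the remainder.
  leading term b: no divisor's leading term divides it; move 29/12b to the remainder.
  leading term 1: no divisor's leading term divides it; move -251/12 to the remainder.
  remainder -23/12ab + 257/12a + 29/12b - 251/12 ≠ 0; add h_3 = -23/12ab + 257/12a + 29/12b - 251/12 to the basis.

S(f_1,h_3): lcm = a^3b. S = 1/2a^2b^2 + 257/23a^3 + 29/23a^2b + 1/12ab^2 - 251/23a^2 + 5/12ab - 1/12b^2 - 11/12b.
  leading term a^2b^2: subtract (1/4b^2)·f_2 from 1/2a^2b^2 + 257/23a^3 + 29/23a^2b + 1/12ab^2 - 251/23a^2 + 5/12ab - 1/12b^2 - 11/12b → 257/23a^3 + 29/23a^2b - 23/12ab^2 - 251/23a^2 + 5/12ab + 29/12b^2 - 11/12b
  leading term a^3: subtract (-257/276)·f_1 from 257/23a^3 + 29/23a^2b - 23/12ab^2 - 251/23a^2 + 5/12ab + 29/12b^2 - 11/12b → -199/46a^2b - 23/12ab^2 - 251/23a^2 - 71/138ab + 29/12b^2 - 1285/276a + 1/69b + 2827/276
  leading term a^2b: subtract (-199/92b)·f_2 from -199/46a^2b - 23/12ab^2 - 251/23a^2 - 71/138ab + 29/12b^2 - 1285/276a + 1/69b + 2827/276 → -23/12ab^2 - 251/23a^2 + 2317/138ab + 29/12b^2 - 1285/276a - 2983/138b + 2827/276
  leading term ab^2: subtract (b)·h_3 from -23/12ab^2 - 251/23a^2 + 2317/138ab + 29/12b^2 - 1285/276a - 2983/138b + 2827/276 → -251/23a^2 - 1277/276ab - 1285/276a - 193/276b + 2827/276
  leading term a^2: subtract (-251/46)·f_2 from -251/23a^2 - 1277/276ab - 1285/276a - 193/276b + 2827/276 → -1277/276ab + 10763/276a - 193/276b - 12233/276
  leading term ab: subtract (1277/529)·h_3 from -1277/276ab + 10763/276a - 193/276b - 12233/276 → -6720/529a - 3456/529b + 3264/529
  leading term a: no divisor's leading term divides it; move -6720/529a to the remainder.
  leading term b: no divisor's leading term divides it; move -3456/529b to the remainder.
  leading term 1: no divisor's leading term divides it; move 3264/529 to the remainder.
  remainder -6720/529a - 3456/529b + 3264/529 ≠ 0; add h_4 = -6720/529a - 3456/529b + 3264/529 to the basis.

S(f_2,h_3): lcm = a^2b. S = 257/23a^2 + 121/23ab - 251/23a - 5b.
  leading term a^2: subtract (257/46)·f_2 from 257/23a^2 + 121/23ab - 251/23a - 5b → 121/23ab - 1279/23a - 5b + 1285/23
  leading term ab: subtract (-1452/529)·h_3 from 121/23ab - 1279/23a - 5b + 1285/23 → 1680/529a + 864/529b - 816/529
  leading term a: subtract (-1/4)·h_4 from 1680/529a + 864/529b - 816/529 → 0
  remainder 0.

S(f_1,h_4): lcm = a^3. S = -1/70a^2b + 17/35a^2 + 1/12ab + 5/12a - 1/12b - 11/12.
  leading term a^2b: subtract (-1/140b)·f_2 from -1/70a^2b + 17/35a^2 + 1/12ab + 5/12a - 1/12b - 11/12 → 17/35a^2 + 59/420ab + 5/12a - 13/84b - 11/12
  leading term a^2: subtract (17/70)·f_2 from 17/35a^2 + 59/420ab + 5/12a - 13/84b - 11/12 → 59/420ab - 641/420a - 13/84b + 127/84
  leading term ab: subtract (-59/805)·h_3 from 59/420ab - 641/420a - 13/84b + 127/84 → 1/23a + 18/805b - 17/805
  leading term a: subtract (-23/6720)·h_4 from 1/23a + 18/805b - 17/805 → 0
  remainder 0.

S(f_2,h_4): lcm = a^2. S = -18/35ab + 157/35a - 5.
  leading term ab: subtract (216/805)·h_3 from -18/35ab + 157/35a - 5 → -29/23a - 522/805b + 493/805
  leading term a: subtract (667/6720)·h_4 from -29/23a - 522/805b + 493/805 → 0
  remainder 0.

S(h_3,h_4): lcm = ab. S = -18/35b^2 - 257/23a - 624/805b + 251/23.
  leading term b^2: no divisor's leading term divides it; move -18/35b^2 to the remainder.
  leading term a: subtract (5911/6720)·h_4 from -257/23a - 624/805b + 251/23 → 174/35b + 192/35
  leading term b: no divisor's leading term divides it; move 174/35b to the remainder.
  leading term 1: no divisor's leading term divides it; move 192/35 to the remainder.
  remainder -18/35b^2 + 174/35b + 192/35 ≠ 0; add h_5 = -18/35b^2 + 174/35b + 192/35 to the basis.

S(f_1,h_5): leading monomials are coprime, so the S-polynomial reduces to 0 (Buchberger's first criterion).
S(f_2,h_5): leading monomials are coprime, so the S-polynomial reduces to 0 (Buchberger's first criterion).
S(h_3,h_5): lcm = ab^2. S = -104/69ab - 29/23b^2 + 32/3a + 251/23b.
  leading term ab: subtract (416/529)·h_3 from -104/69ab - 29/23b^2 + 32/3a + 251/23b → -29/23b^2 - 9800/1587a + 14303/1587b + 26104/1587
  leading term b^2: subtract (1015/414)·h_5 from -29/23b^2 - 9800/1587a + 14303/1587b + 26104/1587 → -9800/1587a - 1680/529b + 4760/1587
  leading term a: subtract (35/72)·h_4 from -9800/1587a - 1680/529b + 4760/1587 → 0
  remainder 0.

S(h_4,h_5): leading monomials are coprime, so the S-polynomial reduces to 0 (Buchberger's first criterion).
Every S-polynomial of the final basis reduces to 0, so we have a Gröbner basis.
Inter-reduce: drop elements whose leading term is divisible by another's, tail-reduce, and make monic.
Reduced Gröbner basis: {b^2 - 29/3b - 32/3, a + 18/35b - 17/35}.
Label its elements g_1 = b^2 - 29/3b - 32/3, g_2 = a + 18/35b - 17/35.

Reduce p = 4a + 37/35b + 72/35 modulo G:
  leading term a: subtract (4)·g_2 from 4a + 37/35b + 72/35 → -b + 4
  leading term b: no divisor's leading term divides it; move -b to the remainder.
  leading term 1: no divisor's leading term divides it; move 4 to the remainder.
  normal form = -b + 4.
The normal form is nonzero, so p ∉ I. Since p minus its normal form lies in I, I + (p) = I + (r) where r = -b + 4; decide whether this ideal is the whole ring.
Run Buchberger on G together with r (pairs among the g_i already reduce to 0 since G is a Gröbner basis):
g_1 = b^2 - 29/3b - 32/3, LT = b^2.
g_2 = a + 18/35b - 17/35, LT = a.
r = -b + 4, LT = b.

S(g_1,g_2): leading monomials are coprime, so the S-polynomial reduces to 0 (Buchberger's first criterion).
S(g_1,r): lcm = b^2. S = -17/3b - 32/3.
  leading term b: subtract (17/3)·r from -17/3b - 32/3 → -100/3
  leading term 1: no divisor's leading term divides it; move -100/3 to the remainder.
  remainder -100/3 ≠ 0; add m_4 = -100/3 to the basis.

S(g_2,r): leading monomials are coprime, so the S-polynomial reduces to 0 (Buchberger's first criterion).
S(g_1,m_4): leading monomials are coprime, so the S-polynomial reduces to 0 (Buchberger's first criterion).
S(g_2,m_4): leading monomials are coprime, so the S-polynomial reduces to 0 (Buchberger's first criterion).
S(r,m_4): leading monomials are coprime, so the S-polynomial reduces to 0 (Buchberger's first criterion).
Every S-polynomial of the final basis reduces to 0, so we have a Gröbner basis.
Inter-reduce: drop elements whose leading term is divisible by another's, tail-reduce, and make monic.
Reduced Gröbner basis: {1}.
The reduced Gröbner basis of I + (p) is {1}: the ideal is the whole ring, so the enlarged system has no common solution — adjoining p is inconsistent.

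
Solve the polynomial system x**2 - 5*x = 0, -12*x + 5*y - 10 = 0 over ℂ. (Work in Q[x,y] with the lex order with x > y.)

Compute a lex Gröbner basis by Buchberger's algorithm.
f_1 = x**2 - 5*x, LT = x**2.
f_2 = -12*x + 5*y - 10, LT = x.

S(f_1,f_2): lcm = x**2. S = 5/12*x*y - 35/6*x.
  leading term x*y: subtract (-5/144*y)·f_2 from 5/12*x*y - 35/6*x → -35/6*x + 25/144*y**2 - 25/72*y
  leading term x: subtract (35/72)·f_2 from -35/6*x + 25/144*y**2 - 25/72*y → 25/144*y**2 - 25/9*y + 175/36
  leading term y**2: no divisor's leading term divides it; move 25/144*y**2 to the remainder.
  leading term y: no divisor's leading term divides it; move -25/9*y to the remainder.
  leading term 1: no divisor's leading term divides it; move 175/36 to the remainder.
  remainder 25/144*y**2 - 25/9*y + 175/36 ≠ 0; add h_3 = 25/144*y**2 - 25/9*y + 175/36 to the basis.

S(f_1,h_3): leading monomials are coprime, so the S-polynomial reduces to 0 (Buchberger's first criterion).
S(f_2,h_3): leading monomials are coprime, so the S-polynomial reduces to 0 (Buchberger's first criterion).
Every S-polynomial of the final basis reduces to 0, so we have a Gröbner basis.
Inter-reduce: drop elements whose leading term is divisible by another's, tail-reduce, and make monic.
Reduced Gröbner basis: {x - 5/12*y + 5/6, y**2 - 16*y + 28}.

A lex Gröbner basis eliminates variables successively. Here y**2 - 16*y + 28 depends only on y, with roots {2, 14}; lifting each root through the earlier basis elements recovers the full solutions.
  y = 2: the earlier basis element becomes x = 0, giving x = 0 — point (0, 2).
  y = 14: the earlier basis element becomes x - 5 = 0, giving x = 5 — point (5, 14).

{(0, 2), (5, 14)}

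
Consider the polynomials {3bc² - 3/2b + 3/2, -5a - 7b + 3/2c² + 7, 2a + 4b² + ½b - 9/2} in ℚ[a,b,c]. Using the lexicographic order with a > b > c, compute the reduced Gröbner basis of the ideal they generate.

f_1 = 3bc² - 3/2b + 3/2, LT = bc².
f_2 = -5a - 7b + 3/2c² + 7, LT = a.
f_3 = 2a + 4b² + ½b - 9/2, LT = a.

S(f_2,f_3): lcm = a. S = -2b² + 23/20b - 3/10c² + 17/20.
  reduce S modulo (f_1, f_2, f_3):
  remainder -2b² + 23/20b - 3/10c² + 17/20 ≠ 0; add g_4 = -2b² + 23/20b - 3/10c² + 17/20 to the basis.

S(f_1,g_4): lcm = b²c². S = -½b² + 23/40bc² + ½b - 3/20c⁴ + 17/40c².
  reduce S modulo (f_1, f_2, f_3, g_4):
  remainder ½b - 3/20c⁴ + ½c² - ½ ≠ 0; add g_5 = ½b - 3/20c⁴ + ½c² - ½ to the basis.

S(f_1,g_5): lcm = bc². S = -½b + 3/10c⁶ - c⁴ + c² + ½.
  reduce S modulo (f_1, f_2, f_3, g_4, g_5):
  remainder 3/10c⁶ - 23/20c⁴ + 3/2c² ≠ 0; add g_6 = 3/10c⁶ - 23/20c⁴ + 3/2c² to the basis.

The other S-polynomials (S(f_1,f_2), S(f_1,f_3), S(f_2,g_4), S(f_3,g_4), S(f_2,g_5), S(f_3,g_5), S(g_4,g_5), S(f_1,g_6), S(f_2,g_6), S(f_3,g_6), S(g_4,g_6), S(g_5,g_6)) all reduce to 0 modulo the current basis, so we have a Gröbner basis.
Inter-reduce: drop elements whose leading term is divisible by another's, tail-reduce, and make monic.

G = {a + 21/50c⁴ - 17/10c², b - 3/10c⁴ + c² - 1, c⁶ - 23/6c⁴ + 5c²}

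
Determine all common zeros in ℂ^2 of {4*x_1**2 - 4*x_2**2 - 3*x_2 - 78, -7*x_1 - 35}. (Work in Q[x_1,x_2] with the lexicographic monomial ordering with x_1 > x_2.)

{(-5, -11/4), (-5, 2)}

Compute a lex Gröbner basis by Buchberger's algorithm.
f_1 = 4*x_1**2 - 4*x_2**2 - 3*x_2 - 78, LT = x_1**2.
f_2 = -7*x_1 - 35, LT = x_1.

S(f_1,f_2): lcm = x_1**2. S = -5*x_1 - x_2**2 - 3/4*x_2 - 39/2.
  leading term x_1: subtract (5/7)·f_2 from -5*x_1 - x_2**2 - 3/4*x_2 - 39/2 → -x_2**2 - 3/4*x_2 + 11/2
  leading term x_2**2: no divisor's leading term divides it; move -x_2**2 to the remainder.
  leading term x_2: no divisor's leading term divides it; move -3/4*x_2 to the remainder.
  leading term 1: no divisor's leading term divides it; move 11/2 to the remainder.
  remainder -x_2**2 - 3/4*x_2 + 11/2 ≠ 0; add h_3 = -x_2**2 - 3/4*x_2 + 11/2 to the basis.

The other S-polynomials (S(f_1,h_3), S(f_2,h_3)) all reduce to 0 modulo the current basis, so we have a Gröbner basis.
Inter-reduce: drop elements whose leading term is divisible by another's, tail-reduce, and make monic.
Reduced Gröbner basis: {x_1 + 5, x_2**2 + 3/4*x_2 - 11/2}.

A lex Gröbner basis eliminates variables successively. Here x_2**2 + 3/4*x_2 - 11/2 depends only on x_2, with roots {-11/4, 2}; lifting each root through the earlier basis elements recovers the full solutions.
  x_2 = -11/4: the earlier basis element becomes x_1 + 5 = 0, giving x_1 = -5 — point (-5, -11/4).
  x_2 = 2: the earlier basis element becomes x_1 + 5 = 0, giving x_1 = -5 — point (-5, 2).
Zero-dimensionality of the ideal guarantees finitely many solutions over ℂ.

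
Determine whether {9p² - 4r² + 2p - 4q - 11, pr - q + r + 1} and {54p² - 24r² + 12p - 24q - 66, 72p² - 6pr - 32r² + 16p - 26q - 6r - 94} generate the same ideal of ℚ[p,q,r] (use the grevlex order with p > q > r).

Since reduced Gröbner bases are canonical representatives of ideals under a given ordering, it suffices to compute and compare them.
Buchberger on the first generating set:
f_1 = 9p² - 4r² + 2p - 4q - 11, LT = p².
f_2 = pr - q + r + 1, LT = pr.

S(f_1,f_2): lcm = p²r. S = -4/9r³ + pq - 7/9pr - 4/9qr - p - 11/9r.
  reduce S modulo (f_1, f_2):
  remainder -4/9r³ + pq - 4/9qr - p - 7/9q - 4/9r + 7/9 ≠ 0; add g_3 = -4/9r³ + pq - 4/9qr - p - 7/9q - 4/9r + 7/9 to the basis.

The other S-polynomials (S(f_1,g_3), S(f_2,g_3)) all reduce to 0 modulo the current basis, so we have a Gröbner basis.
Inter-reduce: drop elements whose leading term is divisible by another's, tail-reduce, and make monic.
Reduced Gröbner basis: {r³ - 9/4pq + qr + 9/4p + 7/4q + r - 7/4, p² - 4/9r² + 2/9p - 4/9q - 11/9, pr - q + r + 1}.

Buchberger on the second generating set:
h_1 = 54p² - 24r² + 12p - 24q - 66, LT = p².
h_2 = 72p² - 6pr - 32r² + 16p - 26q - 6r - 94, LT = p².

S(h_1,h_2): lcm = p². S = 1/12pr - 1/12q + 1/12r + 1/12.
  reduce S modulo (h_1, h_2):
  remainder 1/12pr - 1/12q + 1/12r + 1/12 ≠ 0; add k_3 = 1/12pr - 1/12q + 1/12r + 1/12 to the basis.

S(h_1,k_3): lcm = p²r. S = -4/9r³ + pq - 7/9pr - 4/9qr - p - 11/9r.
  reduce S modulo (h_1, h_2, k_3):
  remainder -4/9r³ + pq - 4/9qr - p - 7/9q - 4/9r + 7/9 ≠ 0; add k_4 = -4/9r³ + pq - 4/9qr - p - 7/9q - 4/9r + 7/9 to the basis.

The other S-polynomials (S(h_2,k_3), S(h_1,k_4), S(h_2,k_4), S(k_3,k_4)) all reduce to 0 modulo the current basis, so we have a Gröbner basis.
Inter-reduce: drop elements whose leading term is divisible by another's, tail-reduce, and make monic.
Reduced Gröbner basis: {r³ - 9/4pq + qr + 9/4p + 7/4q + r - 7/4, p² - 4/9r² + 2/9p - 4/9q - 11/9, pr - q + r + 1}.

The two bases agree; hence the ideals are identical.

Yes, the ideals are equal.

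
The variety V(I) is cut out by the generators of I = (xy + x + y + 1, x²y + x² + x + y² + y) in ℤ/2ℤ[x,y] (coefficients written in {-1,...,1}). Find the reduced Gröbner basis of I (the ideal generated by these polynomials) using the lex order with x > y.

G = {x + y² + 1, y³ + y²}

This is the nonlinear analogue of row-reducing a linear system.

f_1 = xy + x + y + 1, LT = xy.
f_2 = x²y + x² + x + y² + y, LT = x²y.

S(f_1,f_2): lcm = x²y. S = xy + y² + y.
  leading term xy: subtract (1)·f_1 from xy + y² + y → x + y² + 1
  leading term x: no divisor's leading term divides it; move x to the remainder.
  leading term y²: no divisor's leading term divides it; move y² to the remainder.
  leading term 1: no divisor's leading term divides it; move 1 to the remainder.
  remainder x + y² + 1 ≠ 0; add g_3 = x + y² + 1 to the basis.

S(f_1,g_3): lcm = xy. S = x + y³ + 1.
  leading term x: subtract (1)·g_3 from x + y³ + 1 → y³ + y²
  leading term y³: no divisor's leading term divides it; move y³ to the remainder.
  leading term y²: no divisor's leading term divides it; move y² to the remainder.
  remainder y³ + y² ≠ 0; add g_4 = y³ + y² to the basis.

The other S-polynomials (S(f_2,g_3), S(f_1,g_4), S(f_2,g_4), S(g_3,g_4)) all reduce to 0 modulo the current basis, so we have a Gröbner basis.
Inter-reduce: drop elements whose leading term is divisible by another's, tail-reduce, and make monic.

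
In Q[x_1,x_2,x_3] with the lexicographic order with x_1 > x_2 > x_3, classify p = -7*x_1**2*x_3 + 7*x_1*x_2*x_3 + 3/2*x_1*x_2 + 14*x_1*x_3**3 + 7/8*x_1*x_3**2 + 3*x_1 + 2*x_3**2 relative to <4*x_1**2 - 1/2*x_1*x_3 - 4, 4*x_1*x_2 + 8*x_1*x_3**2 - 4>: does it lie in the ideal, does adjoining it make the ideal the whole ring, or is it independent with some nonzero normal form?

-7*x_1**2*x_3 + 7*x_1*x_2*x_3 + 3/2*x_1*x_2 + 14*x_1*x_3**3 + 7/8*x_1*x_3**2 + 3*x_1 + 2*x_3**2 is independent of I; its normal form modulo I is -3*x_2*x_3**2 + 3*x_2 - 6*x_3**4 - 3/8*x_3**3 + 8*x_3**2 + 3/8*x_3 + 3/2.

First compute the reduced Gröbner basis of I by Buchberger's algorithm.
f_1 = 4*x_1**2 - 1/2*x_1*x_3 - 4, LT = x_1**2.
f_2 = 4*x_1*x_2 + 8*x_1*x_3**2 - 4, LT = x_1*x_2.

S(f_1,f_2): lcm = x_1**2*x_2. S = -2*x_1**2*x_3**2 - 1/8*x_1*x_2*x_3 + x_1 - x_2.
  reduce S modulo (f_1, f_2):
  remainder x_1 - x_2 - 2*x_3**2 - 1/8*x_3 ≠ 0; add h_3 = x_1 - x_2 - 2*x_3**2 - 1/8*x_3 to the basis.

S(f_2,h_3): lcm = x_1*x_2. S = 2*x_1*x_3**2 + x_2**2 + 2*x_2*x_3**2 + 1/8*x_2*x_3 - 1.
  reduce S modulo (f_1, f_2, h_3):
  remainder x_2**2 + 4*x_2*x_3**2 + 1/8*x_2*x_3 + 4*x_3**4 + 1/4*x_3**3 - 1 ≠ 0; add h_4 = x_2**2 + 4*x_2*x_3**2 + 1/8*x_2*x_3 + 4*x_3**4 + 1/4*x_3**3 - 1 to the basis.

The other S-polynomials (S(f_1,h_3), S(f_1,h_4), S(f_2,h_4), S(h_3,h_4)) all reduce to 0 modulo the current basis, so we have a Gröbner basis.
Inter-reduce: drop elements whose leading term is divisible by another's, tail-reduce, and make monic.
Reduced Gröbner basis: {x_1 - x_2 - 2*x_3**2 - 1/8*x_3, x_2**2 + 4*x_2*x_3**2 + 1/8*x_2*x_3 + 4*x_3**4 + 1/4*x_3**3 - 1}.
Label its elements g_1 = x_1 - x_2 - 2*x_3**2 - 1/8*x_3, g_2 = x_2**2 + 4*x_2*x_3**2 + 1/8*x_2*x_3 + 4*x_3**4 + 1/4*x_3**3 - 1.

Reduce p = -7*x_1**2*x_3 + 7*x_1*x_2*x_3 + 3/2*x_1*x_2 + 14*x_1*x_3**3 + 7/8*x_1*x_3**2 + 3*x_1 + 2*x_3**2 modulo G:
  leading term x_1**2*x_3: subtract (-7*x_1*x_3)·g_1 from -7*x_1**2*x_3 + 7*x_1*x_2*x_3 + 3/2*x_1*x_2 + 14*x_1*x_3**3 + 7/8*x_1*x_3**2 + 3*x_1 + 2*x_3**2 → 3/2*x_1*x_2 + 3*x_1 + 2*x_3**2
  leading term x_1*x_2: subtract (3/2*x_2)·g_1 from 3/2*x_1*x_2 + 3*x_1 + 2*x_3**2 → 3*x_1 + 3/2*x_2**2 + 3*x_2*x_3**2 + 3/16*x_2*x_3 + 2*x_3**2
  leading term x_1: subtract (3)·g_1 from 3*x_1 + 3/2*x_2**2 + 3*x_2*x_3**2 + 3/16*x_2*x_3 + 2*x_3**2 → 3/2*x_2**2 + 3*x_2*x_3**2 + 3/16*x_2*x_3 + 3*x_2 + 8*x_3**2 + 3/8*x_3
  leading term x_2**2: subtract (3/2)·g_2 from 3/2*x_2**2 + 3*x_2*x_3**2 + 3/16*x_2*x_3 + 3*x_2 + 8*x_3**2 + 3/8*x_3 → -3*x_2*x_3**2 + 3*x_2 - 6*x_3**4 - 3/8*x_3**3 + 8*x_3**2 + 3/8*x_3 + 3/2
  leading term x_2*x_3**2: no divisor's leading term divides it; move -3*x_2*x_3**2 to the remainder.
  leading term x_2: no divisor's leading term divides it; move 3*x_2 to the remainder.
  leading term x_3**4: no divisor's leading term divides it; move -6*x_3**4 to the remainder.
  leading term x_3**3: no divisor's leading term divides it; move -3/8*x_3**3 to the remainder.
  leading term x_3**2: no divisor's leading term divides it; move 8*x_3**2 to the remainder.
  leading term x_3: no divisor's leading term divides it; move 3/8*x_3 to the remainder.
  leading term 1: no divisor's leading term divides it; move 3/2 to the remainder.
  normal form = -3*x_2*x_3**2 + 3*x_2 - 6*x_3**4 - 3/8*x_3**3 + 8*x_3**2 + 3/8*x_3 + 3/2.
The normal form is nonzero, so p ∉ I. Since p minus its normal form lies in I, I + (p) = I + (r) where r = -3*x_2*x_3**2 + 3*x_2 - 6*x_3**4 - 3/8*x_3**3 + 8*x_3**2 + 3/8*x_3 + 3/2; decide whether this ideal is the whole ring.
Run Buchberger on G together with r (pairs among the g_i already reduce to 0 since G is a Gröbner basis):
g_1 = x_1 - x_2 - 2*x_3**2 - 1/8*x_3, LT = x_1.
g_2 = x_2**2 + 4*x_2*x_3**2 + 1/8*x_2*x_3 + 4*x_3**4 + 1/4*x_3**3 - 1, LT = x_2**2.
r = -3*x_2*x_3**2 + 3*x_2 - 6*x_3**4 - 3/8*x_3**3 + 8*x_3**2 + 3/8*x_3 + 3/2, LT = x_2*x_3**2.

S(g_2,r): lcm = x_2**2*x_3**2. S = x_2**2 + 2*x_2*x_3**4 + 8/3*x_2*x_3**2 + 1/8*x_2*x_3 + 1/2*x_2 + 4*x_3**6 + 1/4*x_3**5 - x_3**2.
  reduce S modulo (g_1, g_2, r):
  remainder 7/6*x_2 - 1/12*x_3**3 + 16/9*x_3**2 + 1/12*x_3 + 4/3 ≠ 0; add m_4 = 7/6*x_2 - 1/12*x_3**3 + 16/9*x_3**2 + 1/12*x_3 + 4/3 to the basis.

S(g_2,m_4): lcm = x_2**2. S = 1/14*x_2*x_3**3 + 52/21*x_2*x_3**2 + 3/56*x_2*x_3 - 8/7*x_2 + 4*x_3**4 + 1/4*x_3**3 - 1.
  reduce S modulo (g_1, g_2, r, m_4):
  remainder -1/7*x_3**5 - 20/21*x_3**4 + 1/28*x_3**3 + 32/7*x_3**2 + 3/28*x_3 - 9/7 ≠ 0; add m_5 = -1/7*x_3**5 - 20/21*x_3**4 + 1/28*x_3**3 + 32/7*x_3**2 + 3/28*x_3 - 9/7 to the basis.

The other S-polynomials (S(g_1,g_2), S(g_1,r), S(g_1,m_4), S(r,m_4), S(g_1,m_5), S(g_2,m_5), S(r,m_5), S(m_4,m_5)) all reduce to 0 modulo the current basis, so we have a Gröbner basis.
Inter-reduce: drop elements whose leading term is divisible by another's, tail-reduce, and make monic.
Reduced Gröbner basis: {x_1 - 1/14*x_3**3 - 10/21*x_3**2 - 3/56*x_3 + 8/7, x_2 - 1/14*x_3**3 + 32/21*x_3**2 + 1/14*x_3 + 8/7, x_3**5 + 20/3*x_3**4 - 1/4*x_3**3 - 32*x_3**2 - 3/4*x_3 + 9}.
The reduced Gröbner basis of I + (p) is {x_1 - 1/14*x_3**3 - 10/21*x_3**2 - 3/56*x_3 + 8/7, x_2 - 1/14*x_3**3 + 32/21*x_3**2 + 1/14*x_3 + 8/7, x_3**5 + 20/3*x_3**4 - 1/4*x_3**3 - 32*x_3**2 - 3/4*x_3 + 9} ≠ {1}, a proper ideal, so the enlarged system stays consistent: p is independent of I, with normal form -3*x_2*x_3**2 + 3*x_2 - 6*x_3**4 - 3/8*x_3**3 + 8*x_3**2 + 3/8*x_3 + 3/2.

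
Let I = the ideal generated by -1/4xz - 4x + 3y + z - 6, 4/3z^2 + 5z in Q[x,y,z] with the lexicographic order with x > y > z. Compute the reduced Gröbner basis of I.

Buchberger's algorithm terminates because the ascending chain of leading-term ideals stabilizes.

f_1 = -1/4xz - 4x + 3y + z - 6, LT = xz.
f_2 = 4/3z^2 + 5z, LT = z^2.

S(f_1,f_2): lcm = xz^2. S = 49/4xz - 12yz - 4z^2 + 24z.
  leading term xz: subtract (-49)·f_1 from 49/4xz - 12yz - 4z^2 + 24z → -196x - 12yz + 147y - 4z^2 + 73z - 294
  leading term x: no divisor's leading term divides it; move -196x to the remainder.
  leading term yz: no divisor's leading term divides it; move -12yz to the remainder.
  leading term y: no divisor's leading term divides it; move 147y to the remainder.
  leading term z^2: subtract (-3)·f_2 from -4z^2 + 73z - 294 → 88z - 294
  leading term z: no divisor's leading term divides it; move 88z to the remainder.
  leading term 1: no divisor's leading term divides it; move -294 to the remainder.
  remainder -196x - 12yz + 147y + 88z - 294 ≠ 0; add g_3 = -196x - 12yz + 147y + 88z - 294 to the basis.

The other S-polynomials (S(f_1,g_3), S(f_2,g_3)) all reduce to 0 modulo the current basis, so we have a Gröbner basis.
Inter-reduce: drop elements whose leading term is divisible by another's, tail-reduce, and make monic.

G = {x + 3/49yz - 3/4y - 22/49z + 3/2, z^2 + 15/4z}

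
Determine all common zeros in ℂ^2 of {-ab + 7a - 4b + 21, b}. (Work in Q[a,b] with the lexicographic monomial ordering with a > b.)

{(-3, 0)}

Compute a lex Gröbner basis by Buchberger's algorithm.
f_1 = -ab + 7a - 4b + 21, LT = ab.
f_2 = b, LT = b.

S(f_1,f_2): lcm = ab. S = -7a + 4b - 21.
  reduce S modulo (f_1, f_2):
  remainder -7a - 21 ≠ 0; add h_3 = -7a - 21 to the basis.

The other S-polynomials (S(f_1,h_3), S(f_2,h_3)) all reduce to 0 modulo the current basis, so we have a Gröbner basis.
Inter-reduce: drop elements whose leading term is divisible by another's, tail-reduce, and make monic.
Reduced Gröbner basis: {a + 3, b}.

Since the basis is lex-ordered, b is univariate in b. Its roots are {0}. Back-substituting each root into the other basis elements fixes the other coordinates.
  b = 0: the earlier basis element becomes a + 3 = 0, giving a = -3 — point (-3, 0).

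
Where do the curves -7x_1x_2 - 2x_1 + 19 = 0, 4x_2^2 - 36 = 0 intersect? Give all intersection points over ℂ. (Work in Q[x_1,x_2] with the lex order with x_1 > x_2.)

Compute a lex Gröbner basis by Buchberger's algorithm.
f_1 = -7x_1x_2 - 2x_1 + 19, LT = x_1x_2.
f_2 = 4x_2^2 - 36, LT = x_2^2.

S(f_1,f_2): lcm = x_1x_2^2. S = 2/7x_1x_2 + 9x_1 - 19/7x_2.
  reduce S modulo (f_1, f_2):
  remainder 437/49x_1 - 19/7x_2 + 38/49 ≠ 0; add h_3 = 437/49x_1 - 19/7x_2 + 38/49 to the basis.

The other S-polynomials (S(f_1,h_3), S(f_2,h_3)) all reduce to 0 modulo the current basis, so we have a Gröbner basis.
Inter-reduce: drop elements whose leading term is divisible by another's, tail-reduce, and make monic.
Reduced Gröbner basis: {x_1 - 7/23x_2 + 2/23, x_2^2 - 9}.

The lex basis is triangular: the last element involves only x_2. Solving x_2^2 - 9 = 0 gives x_2 ∈ {-3, 3}; substituting each value into the earlier elements determines the remaining variables.
  x_2 = -3: the earlier basis element becomes x_1 + 1 = 0, giving x_1 = -1 — point (-1, -3).
  x_2 = 3: the earlier basis element becomes x_1 - 19/23 = 0, giving x_1 = 19/23 — point (19/23, 3).
This is the nonlinear analogue of row-reducing a linear system.

{(-1, -3), (19/23, 3)}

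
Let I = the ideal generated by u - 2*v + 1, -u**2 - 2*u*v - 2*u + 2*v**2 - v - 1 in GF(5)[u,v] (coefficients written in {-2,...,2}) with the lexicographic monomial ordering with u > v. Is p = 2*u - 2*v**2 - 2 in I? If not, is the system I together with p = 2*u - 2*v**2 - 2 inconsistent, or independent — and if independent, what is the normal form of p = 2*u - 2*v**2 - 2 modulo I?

First compute the reduced Gröbner basis of I by Buchberger's algorithm.
f_1 = u - 2*v + 1, LT = u.
f_2 = -u**2 - 2*u*v - 2*u + 2*v**2 - v - 1, LT = u**2.

S(f_1,f_2): lcm = u**2. S = u*v - u + 2*v**2 - v - 1.
  leading term u*v: subtract (v)·f_1 from u*v - u + 2*v**2 - v - 1 → -u - v**2 - 2*v - 1
  leading term u: subtract (-1)·f_1 from -u - v**2 - 2*v - 1 → -v**2 + v
  leading term v**2: no divisor's leading term divides it; move -v**2 to the remainder.
  leading term v: no divisor's leading term divides it; move v to the remainder.
  remainder -v**2 + v ≠ 0; add h_3 = -v**2 + v to the basis.

The other S-polynomials (S(f_1,h_3), S(f_2,h_3)) all reduce to 0 modulo the current basis, so we have a Gröbner basis.
Inter-reduce: drop elements whose leading term is divisible by another's, tail-reduce, and make monic.
Reduced Gröbner basis: {u - 2*v + 1, v**2 - v}.
Label its elements g_1 = u - 2*v + 1, g_2 = v**2 - v.

Reduce p = 2*u - 2*v**2 - 2 modulo G:
  leading term u: subtract (2)·g_1 from 2*u - 2*v**2 - 2 → -2*v**2 - v + 1
  leading term v**2: subtract (-2)·g_2 from -2*v**2 - v + 1 → 2*v + 1
  leading term v: no divisor's leading term divides it; move 2*v to the remainder.
  leading term 1: no divisor's leading term divides it; move 1 to the remainder.
  normal form = 2*v + 1.
The normal form is nonzero, so p ∉ I. Since p minus its normal form lies in I, I + (p) = I + (r) where r = 2*v + 1; decide whether this ideal is the whole ring.
Run Buchberger on G together with r (pairs among the g_i already reduce to 0 since G is a Gröbner basis):
g_1 = u - 2*v + 1, LT = u.
g_2 = v**2 - v, LT = v**2.
r = 2*v + 1, LT = v.

S(g_2,r): lcm = v**2. S = v.
  leading term v: subtract (-2)·r from v → 2
  leading term 1: no divisor's leading term divides it; move 2 to the remainder.
  remainder 2 ≠ 0; add m_4 = 2 to the basis.

The other S-polynomials (S(g_1,g_2), S(g_1,r), S(g_1,m_4), S(g_2,m_4), S(r,m_4)) all reduce to 0 modulo the current basis, so we have a Gröbner basis.
Inter-reduce: drop elements whose leading term is divisible by another's, tail-reduce, and make monic.
Reduced Gröbner basis: {1}.
The reduced Gröbner basis of I + (p) is {1}: the ideal is the whole ring, so the enlarged system has no common solution — adjoining p is inconsistent.

The remainder on division by a Gröbner basis is unique — it is the normal form.

Adjoining 2*u - 2*v**2 - 2 makes the ideal the whole ring: the system is inconsistent.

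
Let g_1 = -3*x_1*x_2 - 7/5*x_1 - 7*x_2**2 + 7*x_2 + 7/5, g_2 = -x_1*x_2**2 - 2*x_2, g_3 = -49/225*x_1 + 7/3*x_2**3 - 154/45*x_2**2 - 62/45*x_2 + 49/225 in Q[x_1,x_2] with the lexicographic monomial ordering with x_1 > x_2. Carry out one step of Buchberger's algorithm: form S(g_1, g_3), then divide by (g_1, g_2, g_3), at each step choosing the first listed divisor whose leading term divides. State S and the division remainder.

S(g_1, g_3) = 7/15*x_1 + 75/7*x_2**4 - 110/7*x_2**3 - 587/147*x_2**2 - 4/3*x_2 - 7/15; remainder on division = 75/7*x_2**4 - 75/7*x_2**3 - 555/49*x_2**2 - 30/7*x_2.

lcm(LM(g_1), LM(g_3)) = x_1*x_2.
S = (lcm/LT(g_1))·g_1 − (lcm/LT(g_3))·g_3 = 7/15*x_1 + 75/7*x_2**4 - 110/7*x_2**3 - 587/147*x_2**2 - 4/3*x_2 - 7/15.
Reduce S modulo (g_1, g_2, g_3) in that order:
  leading term x_1: subtract (-15/7)·g_3 from 7/15*x_1 + 75/7*x_2**4 - 110/7*x_2**3 - 587/147*x_2**2 - 4/3*x_2 - 7/15 → 75/7*x_2**4 - 75/7*x_2**3 - 555/49*x_2**2 - 30/7*x_2
  leading term x_2**4: no divisor's leading term divides it; move 75/7*x_2**4 to the remainder.
  leading term x_2**3: no divisor's leading term divides it; move -75/7*x_2**3 to the remainder.
  leading term x_2**2: no divisor's leading term divides it; move -555/49*x_2**2 to the remainder.
  leading term x_2: no divisor's leading term divides it; move -30/7*x_2 to the remainder.
The remainder 75/7*x_2**4 - 75/7*x_2**3 - 555/49*x_2**2 - 30/7*x_2 is nonzero, so it would be added as the next basis element.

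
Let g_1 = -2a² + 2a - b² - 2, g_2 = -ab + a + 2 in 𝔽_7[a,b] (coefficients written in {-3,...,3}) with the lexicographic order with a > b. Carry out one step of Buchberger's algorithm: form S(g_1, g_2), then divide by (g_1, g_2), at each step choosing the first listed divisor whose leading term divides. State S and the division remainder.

S(g_1, g_2) = a² - ab + 2a - 3b³ + b; remainder on division = 2a - 3b³ + 3b² + b - 3.

lcm(LM(g_1), LM(g_2)) = a²b.
S = (lcm/LT(g_1))·g_1 − (lcm/LT(g_2))·g_2 = a² - ab + 2a - 3b³ + b.
Reduce S modulo (g_1, g_2) in that order:
  leading term a²: subtract (3)·g_1 from a² - ab + 2a - 3b³ + b → -ab + 3a - 3b³ + 3b² + b - 1
  leading term ab: subtract (1)·g_2 from -ab + 3a - 3b³ + 3b² + b - 1 → 2a - 3b³ + 3b² + b - 3
  leading term a: no divisor's leading term divides it; move 2a to the remainder.
  leading term b³: no divisor's leading term divides it; move -3b³ to the remainder.
  leading term b²: no divisor's leading term divides it; move 3b² to the remainder.
  leading term b: no divisor's leading term divides it; move b to the remainder.
  leading term 1: no divisor's leading term divides it; move -3 to the remainder.
The remainder 2a - 3b³ + 3b² + b - 3 is nonzero, so it would be added as the next basis element.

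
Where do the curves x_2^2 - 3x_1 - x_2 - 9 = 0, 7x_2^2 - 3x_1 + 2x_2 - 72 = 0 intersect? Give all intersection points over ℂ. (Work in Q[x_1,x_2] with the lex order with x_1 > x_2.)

{(9/4, -7/2), (-1, 3)}

Compute a lex Gröbner basis by Buchberger's algorithm.
f_1 = -3x_1 + x_2^2 - x_2 - 9, LT = x_1.
f_2 = -3x_1 + 7x_2^2 + 2x_2 - 72, LT = x_1.

S(f_1,f_2): lcm = x_1. S = 2x_2^2 + x_2 - 21.
  leading term x_2^2: no divisor's leading term divides it; move 2x_2^2 to the remainder.
  leading term x_2: no divisor's leading term divides it; move x_2 to the remainder.
  leading term 1: no divisor's leading term divides it; move -21 to the remainder.
  remainder 2x_2^2 + x_2 - 21 ≠ 0; add h_3 = 2x_2^2 + x_2 - 21 to the basis.

The other S-polynomials (S(f_1,h_3), S(f_2,h_3)) all reduce to 0 modulo the current basis, so we have a Gröbner basis.
Inter-reduce: drop elements whose leading term is divisible by another's, tail-reduce, and make monic.
Reduced Gröbner basis: {x_1 + 1/2x_2 - 1/2, x_2^2 + 1/2x_2 - 21/2}.

A lex Gröbner basis eliminates variables successively. Here x_2^2 + 1/2x_2 - 21/2 depends only on x_2, with roots {-7/2, 3}; lifting each root through the earlier basis elements recovers the full solutions.
  x_2 = -7/2: the earlier basis element becomes x_1 - 9/4 = 0, giving x_1 = 9/4 — point (9/4, -7/2).
  x_2 = 3: the earlier basis element becomes x_1 + 1 = 0, giving x_1 = -1 — point (-1, 3).
Substituting each solution back into the original system confirms all equations vanish.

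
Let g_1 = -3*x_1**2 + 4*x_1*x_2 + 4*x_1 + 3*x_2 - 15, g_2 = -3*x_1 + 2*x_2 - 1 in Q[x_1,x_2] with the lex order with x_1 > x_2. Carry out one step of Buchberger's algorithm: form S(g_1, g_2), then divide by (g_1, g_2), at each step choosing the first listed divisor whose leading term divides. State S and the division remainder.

S(g_1, g_2) = -2/3*x_1*x_2 - 5/3*x_1 - x_2 + 5; remainder on division = -4/9*x_2**2 - 17/9*x_2 + 50/9.

lcm(LM(g_1), LM(g_2)) = x_1**2.
S = (lcm/LT(g_1))·g_1 − (lcm/LT(g_2))·g_2 = -2/3*x_1*x_2 - 5/3*x_1 - x_2 + 5.
Reduce S modulo (g_1, g_2) in that order:
  leading term x_1*x_2: subtract (2/9*x_2)·g_2 from -2/3*x_1*x_2 - 5/3*x_1 - x_2 + 5 → -5/3*x_1 - 4/9*x_2**2 - 7/9*x_2 + 5
  leading term x_1: subtract (5/9)·g_2 from -5/3*x_1 - 4/9*x_2**2 - 7/9*x_2 + 5 → -4/9*x_2**2 - 17/9*x_2 + 50/9
  leading term x_2**2: no divisor's leading term divides it; move -4/9*x_2**2 to the remainder.
  leading term x_2: no divisor's leading term divides it; move -17/9*x_2 to the remainder.
  leading term 1: no divisor's leading term divides it; move 50/9 to the remainder.
The remainder -4/9*x_2**2 - 17/9*x_2 + 50/9 is nonzero, so it would be added as the next basis element.
This is the inner loop of Buchberger's algorithm — each nonzero remainder becomes a new basis element.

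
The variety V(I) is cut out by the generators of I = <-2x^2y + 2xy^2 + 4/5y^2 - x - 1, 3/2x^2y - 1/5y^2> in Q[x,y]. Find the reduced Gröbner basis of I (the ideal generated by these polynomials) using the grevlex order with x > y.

This is the nonlinear analogue of row-reducing a linear system.

f_1 = -2x^2y + 2xy^2 + 4/5y^2 - x - 1, LT = x^2y.
f_2 = 3/2x^2y - 1/5y^2, LT = x^2y.

S(f_1,f_2): lcm = x^2y. S = -xy^2 - 4/15y^2 + 1/2x + 1/2.
  leading term xy^2: no divisor's leading term divides it; move -xy^2 to the remainder.
  leading term y^2: no divisor's leading term divides it; move -4/15y^2 to the remainder.
  leading term x: no divisor's leading term divides it; move 1/2x to the remainder.
  leading term 1: no divisor's leading term divides it; move 1/2 to the remainder.
  remainder -xy^2 - 4/15y^2 + 1/2x + 1/2 ≠ 0; add g_3 = -xy^2 - 4/15y^2 + 1/2x + 1/2 to the basis.

S(f_1,g_3): lcm = x^2y^2. S = -xy^3 - 4/15xy^2 - 2/5y^3 + 1/2x^2 + 1/2xy + 1/2x + 1/2y.
  leading term xy^3: subtract (y)·g_3 from -xy^3 - 4/15xy^2 - 2/5y^3 + 1/2x^2 + 1/2xy + 1/2x + 1/2y → -4/15xy^2 - 2/15y^3 + 1/2x^2 + 1/2x
  leading term xy^2: subtract (4/15)·g_3 from -4/15xy^2 - 2/15y^3 + 1/2x^2 + 1/2x → -2/15y^3 + 1/2x^2 + 16/225y^2 + 11/30x - 2/15
  leading term y^3: no divisor's leading term divides it; move -2/15y^3 to the remainder.
  leading term x^2: no divisor's leading term divides it; move 1/2x^2 to the remainder.
  leading term y^2: no divisor's leading term divides it; move 16/225y^2 to the remainder.
  leading term x: no divisor's leading term divides it; move 11/30x to the remainder.
  leading term 1: no divisor's leading term divides it; move -2/15 to the remainder.
  remainder -2/15y^3 + 1/2x^2 + 16/225y^2 + 11/30x - 2/15 ≠ 0; add g_4 = -2/15y^3 + 1/2x^2 + 16/225y^2 + 11/30x - 2/15 to the basis.

S(f_1,g_4): lcm = x^2y^3. S = -xy^4 + 15/4x^4 + 8/15x^2y^2 - 2/5y^4 + 11/4x^3 + 1/2xy^2 - x^2 + 1/2y^2.
  leading term xy^4: subtract (y^2)·g_3 from -xy^4 + 15/4x^4 + 8/15x^2y^2 - 2/5y^4 + 11/4x^3 + 1/2xy^2 - x^2 + 1/2y^2 → 15/4x^4 + 8/15x^2y^2 - 2/15y^4 + 11/4x^3 - x^2
  leading term x^4: no divisor's leading term divides it; move 15/4x^4 to the remainder.
  leading term x^2y^2: subtract (-4/15y)·f_1 from 8/15x^2y^2 - 2/15y^4 + 11/4x^3 - x^2 → 8/15xy^3 - 2/15y^4 + 11/4x^3 + 16/75y^3 - x^2 - 4/15xy - 4/15y
  leading term xy^3: subtract (-8/15y)·g_3 from 8/15xy^3 - 2/15y^4 + 11/4x^3 + 16/75y^3 - x^2 - 4/15xy - 4/15y → -2/15y^4 + 11/4x^3 + 16/225y^3 - x^2
  leading term y^4: subtract (y)·g_4 from -2/15y^4 + 11/4x^3 + 16/225y^3 - x^2 → 11/4x^3 - 1/2x^2y - x^2 - 11/30xy + 2/15y
  leading term x^3: no divisor's leading term divides it; move 11/4x^3 to the remainder.
  leading term x^2y: subtract (1/4)·f_1 from -1/2x^2y - x^2 - 11/30xy + 2/15y → -1/2xy^2 - x^2 - 11/30xy - 1/5y^2 + 1/4x + 2/15y + 1/4
  leading term xy^2: subtract (1/2)·g_3 from -1/2xy^2 - x^2 - 11/30xy - 1/5y^2 + 1/4x + 2/15y + 1/4 → -x^2 - 11/30xy - 1/15y^2 + 2/15y
  leading term x^2: no divisor's leading term divides it; move -x^2 to the remainder.
  leading term xy: no divisor's leading term divides it; move -11/30xy to the remainder.
  leading term y^2: no divisor's leading term divides it; move -1/15y^2 to the remainder.
  leading term y: no divisor's leading term divides it; move 2/15y to the remainder.
  remainder 15/4x^4 + 11/4x^3 - x^2 - 11/30xy - 1/15y^2 + 2/15y ≠ 0; add g_5 = 15/4x^4 + 11/4x^3 - x^2 - 11/30xy - 1/15y^2 + 2/15y to the basis.

S(g_3,g_4): lcm = xy^3. S = 15/4x^3 + 8/15xy^2 + 4/15y^3 + 11/4x^2 - 1/2xy - x - 1/2y.
  leading term x^3: no divisor's leading term divides it; move 15/4x^3 to the remainder.
  leading term xy^2: subtract (-8/15)·g_3 from 8/15xy^2 + 4/15y^3 + 11/4x^2 - 1/2xy - x - 1/2y → 4/15y^3 + 11/4x^2 - 1/2xy - 32/225y^2 - 11/15x - 1/2y + 4/15
  leading term y^3: subtract (-2)·g_4 from 4/15y^3 + 11/4x^2 - 1/2xy - 32/225y^2 - 11/15x - 1/2y + 4/15 → 15/4x^2 - 1/2xy - 1/2y
  leading term x^2: no divisor's leading term divides it; move 15/4x^2 to the remainder.
  leading term xy: no divisor's leading term divides it; move -1/2xy to the remainder.
  leading term y: no divisor's leading term divides it; move -1/2y to the remainder.
  remainder 15/4x^3 + 15/4x^2 - 1/2xy - 1/2y ≠ 0; add g_6 = 15/4x^3 + 15/4x^2 - 1/2xy - 1/2y to the basis.

The other S-polynomials (S(f_2,g_3), S(f_2,g_4), S(f_1,g_5), S(f_2,g_5), S(g_3,g_5), S(g_4,g_5), S(f_1,g_6), S(f_2,g_6), S(g_3,g_6), S(g_4,g_6), S(g_5,g_6)) all reduce to 0 modulo the current basis, so we have a Gröbner basis.
Inter-reduce: drop elements whose leading term is divisible by another's, tail-reduce, and make monic.

G = {x^3 + x^2 - 2/15xy - 2/15y, x^2y - 2/15y^2, xy^2 + 4/15y^2 - 1/2x - 1/2, y^3 - 15/4x^2 - 8/15y^2 - 11/4x + 1}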